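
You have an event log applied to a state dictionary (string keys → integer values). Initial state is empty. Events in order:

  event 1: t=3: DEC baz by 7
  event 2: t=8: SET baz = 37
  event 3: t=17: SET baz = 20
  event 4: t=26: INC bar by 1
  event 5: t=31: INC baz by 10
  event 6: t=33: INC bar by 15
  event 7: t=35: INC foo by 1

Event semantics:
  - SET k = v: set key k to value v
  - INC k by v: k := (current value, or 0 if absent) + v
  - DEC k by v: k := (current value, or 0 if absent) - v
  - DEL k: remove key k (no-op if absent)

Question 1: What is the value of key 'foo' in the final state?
Answer: 1

Derivation:
Track key 'foo' through all 7 events:
  event 1 (t=3: DEC baz by 7): foo unchanged
  event 2 (t=8: SET baz = 37): foo unchanged
  event 3 (t=17: SET baz = 20): foo unchanged
  event 4 (t=26: INC bar by 1): foo unchanged
  event 5 (t=31: INC baz by 10): foo unchanged
  event 6 (t=33: INC bar by 15): foo unchanged
  event 7 (t=35: INC foo by 1): foo (absent) -> 1
Final: foo = 1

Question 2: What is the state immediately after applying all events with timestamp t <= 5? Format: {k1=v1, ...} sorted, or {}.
Answer: {baz=-7}

Derivation:
Apply events with t <= 5 (1 events):
  after event 1 (t=3: DEC baz by 7): {baz=-7}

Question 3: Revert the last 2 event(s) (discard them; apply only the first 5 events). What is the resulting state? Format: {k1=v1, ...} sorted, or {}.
Answer: {bar=1, baz=30}

Derivation:
Keep first 5 events (discard last 2):
  after event 1 (t=3: DEC baz by 7): {baz=-7}
  after event 2 (t=8: SET baz = 37): {baz=37}
  after event 3 (t=17: SET baz = 20): {baz=20}
  after event 4 (t=26: INC bar by 1): {bar=1, baz=20}
  after event 5 (t=31: INC baz by 10): {bar=1, baz=30}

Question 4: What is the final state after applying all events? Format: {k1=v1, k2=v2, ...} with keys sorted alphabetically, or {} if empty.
Answer: {bar=16, baz=30, foo=1}

Derivation:
  after event 1 (t=3: DEC baz by 7): {baz=-7}
  after event 2 (t=8: SET baz = 37): {baz=37}
  after event 3 (t=17: SET baz = 20): {baz=20}
  after event 4 (t=26: INC bar by 1): {bar=1, baz=20}
  after event 5 (t=31: INC baz by 10): {bar=1, baz=30}
  after event 6 (t=33: INC bar by 15): {bar=16, baz=30}
  after event 7 (t=35: INC foo by 1): {bar=16, baz=30, foo=1}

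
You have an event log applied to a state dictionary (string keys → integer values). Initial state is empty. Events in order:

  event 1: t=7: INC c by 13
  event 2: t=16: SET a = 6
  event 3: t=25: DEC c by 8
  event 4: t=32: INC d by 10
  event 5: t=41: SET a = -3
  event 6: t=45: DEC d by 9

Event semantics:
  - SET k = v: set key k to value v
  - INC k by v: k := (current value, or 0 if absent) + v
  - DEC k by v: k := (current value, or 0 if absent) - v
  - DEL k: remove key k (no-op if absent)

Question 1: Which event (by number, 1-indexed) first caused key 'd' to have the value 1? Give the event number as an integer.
Answer: 6

Derivation:
Looking for first event where d becomes 1:
  event 4: d = 10
  event 5: d = 10
  event 6: d 10 -> 1  <-- first match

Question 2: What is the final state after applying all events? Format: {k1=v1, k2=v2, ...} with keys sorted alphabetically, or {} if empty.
  after event 1 (t=7: INC c by 13): {c=13}
  after event 2 (t=16: SET a = 6): {a=6, c=13}
  after event 3 (t=25: DEC c by 8): {a=6, c=5}
  after event 4 (t=32: INC d by 10): {a=6, c=5, d=10}
  after event 5 (t=41: SET a = -3): {a=-3, c=5, d=10}
  after event 6 (t=45: DEC d by 9): {a=-3, c=5, d=1}

Answer: {a=-3, c=5, d=1}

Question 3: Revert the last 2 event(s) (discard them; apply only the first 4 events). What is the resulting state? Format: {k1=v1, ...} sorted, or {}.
Keep first 4 events (discard last 2):
  after event 1 (t=7: INC c by 13): {c=13}
  after event 2 (t=16: SET a = 6): {a=6, c=13}
  after event 3 (t=25: DEC c by 8): {a=6, c=5}
  after event 4 (t=32: INC d by 10): {a=6, c=5, d=10}

Answer: {a=6, c=5, d=10}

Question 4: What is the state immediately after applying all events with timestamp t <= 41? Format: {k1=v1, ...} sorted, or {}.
Apply events with t <= 41 (5 events):
  after event 1 (t=7: INC c by 13): {c=13}
  after event 2 (t=16: SET a = 6): {a=6, c=13}
  after event 3 (t=25: DEC c by 8): {a=6, c=5}
  after event 4 (t=32: INC d by 10): {a=6, c=5, d=10}
  after event 5 (t=41: SET a = -3): {a=-3, c=5, d=10}

Answer: {a=-3, c=5, d=10}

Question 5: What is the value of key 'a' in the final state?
Track key 'a' through all 6 events:
  event 1 (t=7: INC c by 13): a unchanged
  event 2 (t=16: SET a = 6): a (absent) -> 6
  event 3 (t=25: DEC c by 8): a unchanged
  event 4 (t=32: INC d by 10): a unchanged
  event 5 (t=41: SET a = -3): a 6 -> -3
  event 6 (t=45: DEC d by 9): a unchanged
Final: a = -3

Answer: -3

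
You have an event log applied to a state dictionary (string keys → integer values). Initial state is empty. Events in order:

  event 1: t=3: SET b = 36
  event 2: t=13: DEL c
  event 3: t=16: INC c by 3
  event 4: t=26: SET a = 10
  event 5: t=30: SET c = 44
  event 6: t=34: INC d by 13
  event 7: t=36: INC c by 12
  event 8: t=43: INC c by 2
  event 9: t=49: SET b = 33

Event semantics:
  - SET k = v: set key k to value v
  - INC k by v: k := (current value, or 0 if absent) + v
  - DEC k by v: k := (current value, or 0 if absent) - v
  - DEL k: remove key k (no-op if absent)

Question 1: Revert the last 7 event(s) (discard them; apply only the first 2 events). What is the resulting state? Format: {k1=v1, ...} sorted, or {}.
Answer: {b=36}

Derivation:
Keep first 2 events (discard last 7):
  after event 1 (t=3: SET b = 36): {b=36}
  after event 2 (t=13: DEL c): {b=36}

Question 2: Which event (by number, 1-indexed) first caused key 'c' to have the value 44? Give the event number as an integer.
Looking for first event where c becomes 44:
  event 3: c = 3
  event 4: c = 3
  event 5: c 3 -> 44  <-- first match

Answer: 5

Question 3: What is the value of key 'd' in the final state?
Track key 'd' through all 9 events:
  event 1 (t=3: SET b = 36): d unchanged
  event 2 (t=13: DEL c): d unchanged
  event 3 (t=16: INC c by 3): d unchanged
  event 4 (t=26: SET a = 10): d unchanged
  event 5 (t=30: SET c = 44): d unchanged
  event 6 (t=34: INC d by 13): d (absent) -> 13
  event 7 (t=36: INC c by 12): d unchanged
  event 8 (t=43: INC c by 2): d unchanged
  event 9 (t=49: SET b = 33): d unchanged
Final: d = 13

Answer: 13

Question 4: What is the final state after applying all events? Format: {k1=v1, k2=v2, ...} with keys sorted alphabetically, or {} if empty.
Answer: {a=10, b=33, c=58, d=13}

Derivation:
  after event 1 (t=3: SET b = 36): {b=36}
  after event 2 (t=13: DEL c): {b=36}
  after event 3 (t=16: INC c by 3): {b=36, c=3}
  after event 4 (t=26: SET a = 10): {a=10, b=36, c=3}
  after event 5 (t=30: SET c = 44): {a=10, b=36, c=44}
  after event 6 (t=34: INC d by 13): {a=10, b=36, c=44, d=13}
  after event 7 (t=36: INC c by 12): {a=10, b=36, c=56, d=13}
  after event 8 (t=43: INC c by 2): {a=10, b=36, c=58, d=13}
  after event 9 (t=49: SET b = 33): {a=10, b=33, c=58, d=13}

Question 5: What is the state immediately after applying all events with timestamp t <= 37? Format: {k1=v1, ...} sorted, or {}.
Answer: {a=10, b=36, c=56, d=13}

Derivation:
Apply events with t <= 37 (7 events):
  after event 1 (t=3: SET b = 36): {b=36}
  after event 2 (t=13: DEL c): {b=36}
  after event 3 (t=16: INC c by 3): {b=36, c=3}
  after event 4 (t=26: SET a = 10): {a=10, b=36, c=3}
  after event 5 (t=30: SET c = 44): {a=10, b=36, c=44}
  after event 6 (t=34: INC d by 13): {a=10, b=36, c=44, d=13}
  after event 7 (t=36: INC c by 12): {a=10, b=36, c=56, d=13}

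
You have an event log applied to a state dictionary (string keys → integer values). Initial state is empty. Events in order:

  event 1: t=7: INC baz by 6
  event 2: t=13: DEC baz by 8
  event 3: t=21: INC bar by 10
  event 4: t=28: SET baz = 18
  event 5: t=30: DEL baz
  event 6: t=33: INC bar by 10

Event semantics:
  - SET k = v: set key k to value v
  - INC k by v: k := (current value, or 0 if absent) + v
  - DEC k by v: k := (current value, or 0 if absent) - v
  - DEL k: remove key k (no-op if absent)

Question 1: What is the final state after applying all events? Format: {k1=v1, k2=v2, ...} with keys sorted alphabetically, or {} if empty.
Answer: {bar=20}

Derivation:
  after event 1 (t=7: INC baz by 6): {baz=6}
  after event 2 (t=13: DEC baz by 8): {baz=-2}
  after event 3 (t=21: INC bar by 10): {bar=10, baz=-2}
  after event 4 (t=28: SET baz = 18): {bar=10, baz=18}
  after event 5 (t=30: DEL baz): {bar=10}
  after event 6 (t=33: INC bar by 10): {bar=20}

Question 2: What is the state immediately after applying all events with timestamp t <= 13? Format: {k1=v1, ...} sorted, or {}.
Apply events with t <= 13 (2 events):
  after event 1 (t=7: INC baz by 6): {baz=6}
  after event 2 (t=13: DEC baz by 8): {baz=-2}

Answer: {baz=-2}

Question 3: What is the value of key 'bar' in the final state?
Answer: 20

Derivation:
Track key 'bar' through all 6 events:
  event 1 (t=7: INC baz by 6): bar unchanged
  event 2 (t=13: DEC baz by 8): bar unchanged
  event 3 (t=21: INC bar by 10): bar (absent) -> 10
  event 4 (t=28: SET baz = 18): bar unchanged
  event 5 (t=30: DEL baz): bar unchanged
  event 6 (t=33: INC bar by 10): bar 10 -> 20
Final: bar = 20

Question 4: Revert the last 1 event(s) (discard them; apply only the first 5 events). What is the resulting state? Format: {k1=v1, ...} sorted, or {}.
Keep first 5 events (discard last 1):
  after event 1 (t=7: INC baz by 6): {baz=6}
  after event 2 (t=13: DEC baz by 8): {baz=-2}
  after event 3 (t=21: INC bar by 10): {bar=10, baz=-2}
  after event 4 (t=28: SET baz = 18): {bar=10, baz=18}
  after event 5 (t=30: DEL baz): {bar=10}

Answer: {bar=10}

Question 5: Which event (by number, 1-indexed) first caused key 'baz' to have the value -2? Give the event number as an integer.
Looking for first event where baz becomes -2:
  event 1: baz = 6
  event 2: baz 6 -> -2  <-- first match

Answer: 2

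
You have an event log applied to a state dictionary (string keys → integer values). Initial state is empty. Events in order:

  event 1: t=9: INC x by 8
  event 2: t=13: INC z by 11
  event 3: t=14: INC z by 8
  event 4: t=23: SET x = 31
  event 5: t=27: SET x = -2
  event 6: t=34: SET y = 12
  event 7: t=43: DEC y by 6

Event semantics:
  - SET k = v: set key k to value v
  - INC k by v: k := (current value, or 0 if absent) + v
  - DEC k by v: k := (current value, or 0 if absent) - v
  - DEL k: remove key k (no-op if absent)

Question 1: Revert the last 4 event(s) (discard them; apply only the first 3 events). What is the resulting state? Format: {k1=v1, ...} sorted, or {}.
Keep first 3 events (discard last 4):
  after event 1 (t=9: INC x by 8): {x=8}
  after event 2 (t=13: INC z by 11): {x=8, z=11}
  after event 3 (t=14: INC z by 8): {x=8, z=19}

Answer: {x=8, z=19}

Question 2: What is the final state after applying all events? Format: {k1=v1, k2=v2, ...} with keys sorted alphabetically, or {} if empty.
  after event 1 (t=9: INC x by 8): {x=8}
  after event 2 (t=13: INC z by 11): {x=8, z=11}
  after event 3 (t=14: INC z by 8): {x=8, z=19}
  after event 4 (t=23: SET x = 31): {x=31, z=19}
  after event 5 (t=27: SET x = -2): {x=-2, z=19}
  after event 6 (t=34: SET y = 12): {x=-2, y=12, z=19}
  after event 7 (t=43: DEC y by 6): {x=-2, y=6, z=19}

Answer: {x=-2, y=6, z=19}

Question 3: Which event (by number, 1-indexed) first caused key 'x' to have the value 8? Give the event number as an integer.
Answer: 1

Derivation:
Looking for first event where x becomes 8:
  event 1: x (absent) -> 8  <-- first match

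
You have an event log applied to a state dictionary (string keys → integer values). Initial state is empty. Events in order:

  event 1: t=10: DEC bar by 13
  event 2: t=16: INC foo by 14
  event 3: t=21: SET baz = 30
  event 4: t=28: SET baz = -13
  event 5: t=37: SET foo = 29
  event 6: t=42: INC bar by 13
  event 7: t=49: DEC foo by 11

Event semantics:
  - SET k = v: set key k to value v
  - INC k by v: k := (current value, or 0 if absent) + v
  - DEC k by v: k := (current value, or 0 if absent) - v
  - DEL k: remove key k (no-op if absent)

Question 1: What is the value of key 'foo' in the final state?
Answer: 18

Derivation:
Track key 'foo' through all 7 events:
  event 1 (t=10: DEC bar by 13): foo unchanged
  event 2 (t=16: INC foo by 14): foo (absent) -> 14
  event 3 (t=21: SET baz = 30): foo unchanged
  event 4 (t=28: SET baz = -13): foo unchanged
  event 5 (t=37: SET foo = 29): foo 14 -> 29
  event 6 (t=42: INC bar by 13): foo unchanged
  event 7 (t=49: DEC foo by 11): foo 29 -> 18
Final: foo = 18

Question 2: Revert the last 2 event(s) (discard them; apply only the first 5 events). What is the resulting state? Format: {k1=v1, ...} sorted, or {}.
Answer: {bar=-13, baz=-13, foo=29}

Derivation:
Keep first 5 events (discard last 2):
  after event 1 (t=10: DEC bar by 13): {bar=-13}
  after event 2 (t=16: INC foo by 14): {bar=-13, foo=14}
  after event 3 (t=21: SET baz = 30): {bar=-13, baz=30, foo=14}
  after event 4 (t=28: SET baz = -13): {bar=-13, baz=-13, foo=14}
  after event 5 (t=37: SET foo = 29): {bar=-13, baz=-13, foo=29}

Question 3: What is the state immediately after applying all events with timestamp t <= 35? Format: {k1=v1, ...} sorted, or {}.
Apply events with t <= 35 (4 events):
  after event 1 (t=10: DEC bar by 13): {bar=-13}
  after event 2 (t=16: INC foo by 14): {bar=-13, foo=14}
  after event 3 (t=21: SET baz = 30): {bar=-13, baz=30, foo=14}
  after event 4 (t=28: SET baz = -13): {bar=-13, baz=-13, foo=14}

Answer: {bar=-13, baz=-13, foo=14}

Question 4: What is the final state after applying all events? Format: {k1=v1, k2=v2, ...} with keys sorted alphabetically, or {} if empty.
  after event 1 (t=10: DEC bar by 13): {bar=-13}
  after event 2 (t=16: INC foo by 14): {bar=-13, foo=14}
  after event 3 (t=21: SET baz = 30): {bar=-13, baz=30, foo=14}
  after event 4 (t=28: SET baz = -13): {bar=-13, baz=-13, foo=14}
  after event 5 (t=37: SET foo = 29): {bar=-13, baz=-13, foo=29}
  after event 6 (t=42: INC bar by 13): {bar=0, baz=-13, foo=29}
  after event 7 (t=49: DEC foo by 11): {bar=0, baz=-13, foo=18}

Answer: {bar=0, baz=-13, foo=18}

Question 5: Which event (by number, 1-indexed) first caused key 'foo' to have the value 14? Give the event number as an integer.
Answer: 2

Derivation:
Looking for first event where foo becomes 14:
  event 2: foo (absent) -> 14  <-- first match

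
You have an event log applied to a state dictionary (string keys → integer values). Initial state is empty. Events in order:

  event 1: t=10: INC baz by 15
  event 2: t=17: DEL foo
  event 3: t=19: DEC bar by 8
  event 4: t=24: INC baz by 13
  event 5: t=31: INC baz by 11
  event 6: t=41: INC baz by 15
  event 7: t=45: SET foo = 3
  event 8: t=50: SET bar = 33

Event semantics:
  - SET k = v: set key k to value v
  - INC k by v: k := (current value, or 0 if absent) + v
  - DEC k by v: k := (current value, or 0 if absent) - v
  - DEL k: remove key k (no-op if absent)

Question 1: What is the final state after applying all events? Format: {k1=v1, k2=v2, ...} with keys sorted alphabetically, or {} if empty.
  after event 1 (t=10: INC baz by 15): {baz=15}
  after event 2 (t=17: DEL foo): {baz=15}
  after event 3 (t=19: DEC bar by 8): {bar=-8, baz=15}
  after event 4 (t=24: INC baz by 13): {bar=-8, baz=28}
  after event 5 (t=31: INC baz by 11): {bar=-8, baz=39}
  after event 6 (t=41: INC baz by 15): {bar=-8, baz=54}
  after event 7 (t=45: SET foo = 3): {bar=-8, baz=54, foo=3}
  after event 8 (t=50: SET bar = 33): {bar=33, baz=54, foo=3}

Answer: {bar=33, baz=54, foo=3}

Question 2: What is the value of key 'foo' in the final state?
Track key 'foo' through all 8 events:
  event 1 (t=10: INC baz by 15): foo unchanged
  event 2 (t=17: DEL foo): foo (absent) -> (absent)
  event 3 (t=19: DEC bar by 8): foo unchanged
  event 4 (t=24: INC baz by 13): foo unchanged
  event 5 (t=31: INC baz by 11): foo unchanged
  event 6 (t=41: INC baz by 15): foo unchanged
  event 7 (t=45: SET foo = 3): foo (absent) -> 3
  event 8 (t=50: SET bar = 33): foo unchanged
Final: foo = 3

Answer: 3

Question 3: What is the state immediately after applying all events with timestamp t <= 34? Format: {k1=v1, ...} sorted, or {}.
Answer: {bar=-8, baz=39}

Derivation:
Apply events with t <= 34 (5 events):
  after event 1 (t=10: INC baz by 15): {baz=15}
  after event 2 (t=17: DEL foo): {baz=15}
  after event 3 (t=19: DEC bar by 8): {bar=-8, baz=15}
  after event 4 (t=24: INC baz by 13): {bar=-8, baz=28}
  after event 5 (t=31: INC baz by 11): {bar=-8, baz=39}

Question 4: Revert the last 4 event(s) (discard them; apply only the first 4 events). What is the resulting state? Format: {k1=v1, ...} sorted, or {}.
Keep first 4 events (discard last 4):
  after event 1 (t=10: INC baz by 15): {baz=15}
  after event 2 (t=17: DEL foo): {baz=15}
  after event 3 (t=19: DEC bar by 8): {bar=-8, baz=15}
  after event 4 (t=24: INC baz by 13): {bar=-8, baz=28}

Answer: {bar=-8, baz=28}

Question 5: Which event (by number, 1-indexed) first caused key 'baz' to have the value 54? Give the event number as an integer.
Answer: 6

Derivation:
Looking for first event where baz becomes 54:
  event 1: baz = 15
  event 2: baz = 15
  event 3: baz = 15
  event 4: baz = 28
  event 5: baz = 39
  event 6: baz 39 -> 54  <-- first match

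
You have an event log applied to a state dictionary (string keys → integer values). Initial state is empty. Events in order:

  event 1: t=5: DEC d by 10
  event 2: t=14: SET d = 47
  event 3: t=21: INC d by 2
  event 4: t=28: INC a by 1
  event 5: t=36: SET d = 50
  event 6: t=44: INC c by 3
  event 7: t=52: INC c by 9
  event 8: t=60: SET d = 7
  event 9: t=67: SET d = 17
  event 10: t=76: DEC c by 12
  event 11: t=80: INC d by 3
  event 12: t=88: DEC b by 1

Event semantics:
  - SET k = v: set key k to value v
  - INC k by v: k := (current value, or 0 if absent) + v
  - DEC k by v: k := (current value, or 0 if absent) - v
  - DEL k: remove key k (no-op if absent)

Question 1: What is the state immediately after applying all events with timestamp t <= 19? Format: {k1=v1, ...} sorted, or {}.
Apply events with t <= 19 (2 events):
  after event 1 (t=5: DEC d by 10): {d=-10}
  after event 2 (t=14: SET d = 47): {d=47}

Answer: {d=47}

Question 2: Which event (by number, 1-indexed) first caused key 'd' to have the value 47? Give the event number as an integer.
Looking for first event where d becomes 47:
  event 1: d = -10
  event 2: d -10 -> 47  <-- first match

Answer: 2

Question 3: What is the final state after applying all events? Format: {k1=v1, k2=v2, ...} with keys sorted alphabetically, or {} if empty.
Answer: {a=1, b=-1, c=0, d=20}

Derivation:
  after event 1 (t=5: DEC d by 10): {d=-10}
  after event 2 (t=14: SET d = 47): {d=47}
  after event 3 (t=21: INC d by 2): {d=49}
  after event 4 (t=28: INC a by 1): {a=1, d=49}
  after event 5 (t=36: SET d = 50): {a=1, d=50}
  after event 6 (t=44: INC c by 3): {a=1, c=3, d=50}
  after event 7 (t=52: INC c by 9): {a=1, c=12, d=50}
  after event 8 (t=60: SET d = 7): {a=1, c=12, d=7}
  after event 9 (t=67: SET d = 17): {a=1, c=12, d=17}
  after event 10 (t=76: DEC c by 12): {a=1, c=0, d=17}
  after event 11 (t=80: INC d by 3): {a=1, c=0, d=20}
  after event 12 (t=88: DEC b by 1): {a=1, b=-1, c=0, d=20}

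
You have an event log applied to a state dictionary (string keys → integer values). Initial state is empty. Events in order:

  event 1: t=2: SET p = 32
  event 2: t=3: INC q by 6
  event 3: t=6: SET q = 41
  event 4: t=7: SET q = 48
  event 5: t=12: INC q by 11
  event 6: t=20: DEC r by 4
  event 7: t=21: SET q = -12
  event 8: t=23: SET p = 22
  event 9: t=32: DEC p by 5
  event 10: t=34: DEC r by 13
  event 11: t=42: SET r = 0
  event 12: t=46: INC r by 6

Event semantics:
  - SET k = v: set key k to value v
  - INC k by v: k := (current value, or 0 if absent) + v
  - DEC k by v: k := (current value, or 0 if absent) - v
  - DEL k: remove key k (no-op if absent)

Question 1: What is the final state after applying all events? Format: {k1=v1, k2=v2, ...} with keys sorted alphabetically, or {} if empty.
Answer: {p=17, q=-12, r=6}

Derivation:
  after event 1 (t=2: SET p = 32): {p=32}
  after event 2 (t=3: INC q by 6): {p=32, q=6}
  after event 3 (t=6: SET q = 41): {p=32, q=41}
  after event 4 (t=7: SET q = 48): {p=32, q=48}
  after event 5 (t=12: INC q by 11): {p=32, q=59}
  after event 6 (t=20: DEC r by 4): {p=32, q=59, r=-4}
  after event 7 (t=21: SET q = -12): {p=32, q=-12, r=-4}
  after event 8 (t=23: SET p = 22): {p=22, q=-12, r=-4}
  after event 9 (t=32: DEC p by 5): {p=17, q=-12, r=-4}
  after event 10 (t=34: DEC r by 13): {p=17, q=-12, r=-17}
  after event 11 (t=42: SET r = 0): {p=17, q=-12, r=0}
  after event 12 (t=46: INC r by 6): {p=17, q=-12, r=6}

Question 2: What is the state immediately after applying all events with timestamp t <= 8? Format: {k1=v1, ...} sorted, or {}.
Apply events with t <= 8 (4 events):
  after event 1 (t=2: SET p = 32): {p=32}
  after event 2 (t=3: INC q by 6): {p=32, q=6}
  after event 3 (t=6: SET q = 41): {p=32, q=41}
  after event 4 (t=7: SET q = 48): {p=32, q=48}

Answer: {p=32, q=48}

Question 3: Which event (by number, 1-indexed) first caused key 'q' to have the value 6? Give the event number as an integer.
Answer: 2

Derivation:
Looking for first event where q becomes 6:
  event 2: q (absent) -> 6  <-- first match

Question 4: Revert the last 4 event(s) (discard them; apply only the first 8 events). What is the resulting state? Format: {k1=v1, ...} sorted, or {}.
Keep first 8 events (discard last 4):
  after event 1 (t=2: SET p = 32): {p=32}
  after event 2 (t=3: INC q by 6): {p=32, q=6}
  after event 3 (t=6: SET q = 41): {p=32, q=41}
  after event 4 (t=7: SET q = 48): {p=32, q=48}
  after event 5 (t=12: INC q by 11): {p=32, q=59}
  after event 6 (t=20: DEC r by 4): {p=32, q=59, r=-4}
  after event 7 (t=21: SET q = -12): {p=32, q=-12, r=-4}
  after event 8 (t=23: SET p = 22): {p=22, q=-12, r=-4}

Answer: {p=22, q=-12, r=-4}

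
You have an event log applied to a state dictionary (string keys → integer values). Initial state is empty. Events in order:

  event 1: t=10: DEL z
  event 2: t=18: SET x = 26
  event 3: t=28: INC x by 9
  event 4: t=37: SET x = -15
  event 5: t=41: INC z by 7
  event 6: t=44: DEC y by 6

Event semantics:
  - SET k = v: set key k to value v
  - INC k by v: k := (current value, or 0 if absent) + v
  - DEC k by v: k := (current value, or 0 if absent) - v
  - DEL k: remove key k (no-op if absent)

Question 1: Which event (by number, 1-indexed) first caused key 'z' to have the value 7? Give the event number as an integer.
Looking for first event where z becomes 7:
  event 5: z (absent) -> 7  <-- first match

Answer: 5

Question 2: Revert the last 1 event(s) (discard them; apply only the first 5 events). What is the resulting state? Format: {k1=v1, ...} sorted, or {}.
Answer: {x=-15, z=7}

Derivation:
Keep first 5 events (discard last 1):
  after event 1 (t=10: DEL z): {}
  after event 2 (t=18: SET x = 26): {x=26}
  after event 3 (t=28: INC x by 9): {x=35}
  after event 4 (t=37: SET x = -15): {x=-15}
  after event 5 (t=41: INC z by 7): {x=-15, z=7}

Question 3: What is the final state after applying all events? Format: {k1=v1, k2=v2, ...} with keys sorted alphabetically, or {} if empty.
Answer: {x=-15, y=-6, z=7}

Derivation:
  after event 1 (t=10: DEL z): {}
  after event 2 (t=18: SET x = 26): {x=26}
  after event 3 (t=28: INC x by 9): {x=35}
  after event 4 (t=37: SET x = -15): {x=-15}
  after event 5 (t=41: INC z by 7): {x=-15, z=7}
  after event 6 (t=44: DEC y by 6): {x=-15, y=-6, z=7}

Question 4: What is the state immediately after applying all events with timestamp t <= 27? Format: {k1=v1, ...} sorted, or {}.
Apply events with t <= 27 (2 events):
  after event 1 (t=10: DEL z): {}
  after event 2 (t=18: SET x = 26): {x=26}

Answer: {x=26}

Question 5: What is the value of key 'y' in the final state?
Answer: -6

Derivation:
Track key 'y' through all 6 events:
  event 1 (t=10: DEL z): y unchanged
  event 2 (t=18: SET x = 26): y unchanged
  event 3 (t=28: INC x by 9): y unchanged
  event 4 (t=37: SET x = -15): y unchanged
  event 5 (t=41: INC z by 7): y unchanged
  event 6 (t=44: DEC y by 6): y (absent) -> -6
Final: y = -6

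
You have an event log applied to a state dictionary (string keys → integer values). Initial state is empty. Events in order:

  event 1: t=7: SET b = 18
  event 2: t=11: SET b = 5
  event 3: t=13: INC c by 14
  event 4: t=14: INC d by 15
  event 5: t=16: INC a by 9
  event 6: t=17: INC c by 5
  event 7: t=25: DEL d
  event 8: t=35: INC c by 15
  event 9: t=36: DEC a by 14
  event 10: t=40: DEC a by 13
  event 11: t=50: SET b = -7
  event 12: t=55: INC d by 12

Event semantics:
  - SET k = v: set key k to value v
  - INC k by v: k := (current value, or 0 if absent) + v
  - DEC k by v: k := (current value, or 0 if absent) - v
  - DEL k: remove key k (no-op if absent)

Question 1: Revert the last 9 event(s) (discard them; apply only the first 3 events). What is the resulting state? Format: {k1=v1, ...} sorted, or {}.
Answer: {b=5, c=14}

Derivation:
Keep first 3 events (discard last 9):
  after event 1 (t=7: SET b = 18): {b=18}
  after event 2 (t=11: SET b = 5): {b=5}
  after event 3 (t=13: INC c by 14): {b=5, c=14}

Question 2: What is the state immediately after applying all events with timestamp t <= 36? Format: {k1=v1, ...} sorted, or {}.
Answer: {a=-5, b=5, c=34}

Derivation:
Apply events with t <= 36 (9 events):
  after event 1 (t=7: SET b = 18): {b=18}
  after event 2 (t=11: SET b = 5): {b=5}
  after event 3 (t=13: INC c by 14): {b=5, c=14}
  after event 4 (t=14: INC d by 15): {b=5, c=14, d=15}
  after event 5 (t=16: INC a by 9): {a=9, b=5, c=14, d=15}
  after event 6 (t=17: INC c by 5): {a=9, b=5, c=19, d=15}
  after event 7 (t=25: DEL d): {a=9, b=5, c=19}
  after event 8 (t=35: INC c by 15): {a=9, b=5, c=34}
  after event 9 (t=36: DEC a by 14): {a=-5, b=5, c=34}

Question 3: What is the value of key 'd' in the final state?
Track key 'd' through all 12 events:
  event 1 (t=7: SET b = 18): d unchanged
  event 2 (t=11: SET b = 5): d unchanged
  event 3 (t=13: INC c by 14): d unchanged
  event 4 (t=14: INC d by 15): d (absent) -> 15
  event 5 (t=16: INC a by 9): d unchanged
  event 6 (t=17: INC c by 5): d unchanged
  event 7 (t=25: DEL d): d 15 -> (absent)
  event 8 (t=35: INC c by 15): d unchanged
  event 9 (t=36: DEC a by 14): d unchanged
  event 10 (t=40: DEC a by 13): d unchanged
  event 11 (t=50: SET b = -7): d unchanged
  event 12 (t=55: INC d by 12): d (absent) -> 12
Final: d = 12

Answer: 12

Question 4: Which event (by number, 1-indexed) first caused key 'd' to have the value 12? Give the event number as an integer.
Looking for first event where d becomes 12:
  event 4: d = 15
  event 5: d = 15
  event 6: d = 15
  event 7: d = (absent)
  event 12: d (absent) -> 12  <-- first match

Answer: 12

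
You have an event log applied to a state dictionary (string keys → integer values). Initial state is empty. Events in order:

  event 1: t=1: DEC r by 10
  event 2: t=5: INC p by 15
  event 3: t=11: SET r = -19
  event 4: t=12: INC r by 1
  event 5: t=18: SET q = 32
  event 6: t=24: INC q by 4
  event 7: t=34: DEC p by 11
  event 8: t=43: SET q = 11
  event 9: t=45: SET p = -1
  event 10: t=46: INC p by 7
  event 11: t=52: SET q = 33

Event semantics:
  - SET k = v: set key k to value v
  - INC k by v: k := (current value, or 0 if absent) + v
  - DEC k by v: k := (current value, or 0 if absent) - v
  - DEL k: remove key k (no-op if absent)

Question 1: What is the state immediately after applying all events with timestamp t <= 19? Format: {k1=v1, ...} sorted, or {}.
Answer: {p=15, q=32, r=-18}

Derivation:
Apply events with t <= 19 (5 events):
  after event 1 (t=1: DEC r by 10): {r=-10}
  after event 2 (t=5: INC p by 15): {p=15, r=-10}
  after event 3 (t=11: SET r = -19): {p=15, r=-19}
  after event 4 (t=12: INC r by 1): {p=15, r=-18}
  after event 5 (t=18: SET q = 32): {p=15, q=32, r=-18}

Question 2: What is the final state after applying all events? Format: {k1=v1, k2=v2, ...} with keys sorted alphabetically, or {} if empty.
Answer: {p=6, q=33, r=-18}

Derivation:
  after event 1 (t=1: DEC r by 10): {r=-10}
  after event 2 (t=5: INC p by 15): {p=15, r=-10}
  after event 3 (t=11: SET r = -19): {p=15, r=-19}
  after event 4 (t=12: INC r by 1): {p=15, r=-18}
  after event 5 (t=18: SET q = 32): {p=15, q=32, r=-18}
  after event 6 (t=24: INC q by 4): {p=15, q=36, r=-18}
  after event 7 (t=34: DEC p by 11): {p=4, q=36, r=-18}
  after event 8 (t=43: SET q = 11): {p=4, q=11, r=-18}
  after event 9 (t=45: SET p = -1): {p=-1, q=11, r=-18}
  after event 10 (t=46: INC p by 7): {p=6, q=11, r=-18}
  after event 11 (t=52: SET q = 33): {p=6, q=33, r=-18}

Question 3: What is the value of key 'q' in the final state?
Track key 'q' through all 11 events:
  event 1 (t=1: DEC r by 10): q unchanged
  event 2 (t=5: INC p by 15): q unchanged
  event 3 (t=11: SET r = -19): q unchanged
  event 4 (t=12: INC r by 1): q unchanged
  event 5 (t=18: SET q = 32): q (absent) -> 32
  event 6 (t=24: INC q by 4): q 32 -> 36
  event 7 (t=34: DEC p by 11): q unchanged
  event 8 (t=43: SET q = 11): q 36 -> 11
  event 9 (t=45: SET p = -1): q unchanged
  event 10 (t=46: INC p by 7): q unchanged
  event 11 (t=52: SET q = 33): q 11 -> 33
Final: q = 33

Answer: 33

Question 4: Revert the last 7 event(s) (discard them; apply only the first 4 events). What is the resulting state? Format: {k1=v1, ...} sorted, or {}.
Keep first 4 events (discard last 7):
  after event 1 (t=1: DEC r by 10): {r=-10}
  after event 2 (t=5: INC p by 15): {p=15, r=-10}
  after event 3 (t=11: SET r = -19): {p=15, r=-19}
  after event 4 (t=12: INC r by 1): {p=15, r=-18}

Answer: {p=15, r=-18}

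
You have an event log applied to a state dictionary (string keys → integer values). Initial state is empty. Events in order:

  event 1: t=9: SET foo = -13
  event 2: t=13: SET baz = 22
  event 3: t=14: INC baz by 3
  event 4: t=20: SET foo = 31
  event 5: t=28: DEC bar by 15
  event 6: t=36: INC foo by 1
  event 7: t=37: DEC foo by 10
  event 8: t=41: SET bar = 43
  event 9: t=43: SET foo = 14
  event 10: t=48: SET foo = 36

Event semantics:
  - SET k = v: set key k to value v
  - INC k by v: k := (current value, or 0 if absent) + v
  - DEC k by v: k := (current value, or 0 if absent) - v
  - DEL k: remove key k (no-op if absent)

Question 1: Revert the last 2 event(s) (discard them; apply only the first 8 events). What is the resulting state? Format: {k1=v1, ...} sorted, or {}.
Keep first 8 events (discard last 2):
  after event 1 (t=9: SET foo = -13): {foo=-13}
  after event 2 (t=13: SET baz = 22): {baz=22, foo=-13}
  after event 3 (t=14: INC baz by 3): {baz=25, foo=-13}
  after event 4 (t=20: SET foo = 31): {baz=25, foo=31}
  after event 5 (t=28: DEC bar by 15): {bar=-15, baz=25, foo=31}
  after event 6 (t=36: INC foo by 1): {bar=-15, baz=25, foo=32}
  after event 7 (t=37: DEC foo by 10): {bar=-15, baz=25, foo=22}
  after event 8 (t=41: SET bar = 43): {bar=43, baz=25, foo=22}

Answer: {bar=43, baz=25, foo=22}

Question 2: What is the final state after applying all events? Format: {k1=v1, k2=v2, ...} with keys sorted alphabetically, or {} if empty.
Answer: {bar=43, baz=25, foo=36}

Derivation:
  after event 1 (t=9: SET foo = -13): {foo=-13}
  after event 2 (t=13: SET baz = 22): {baz=22, foo=-13}
  after event 3 (t=14: INC baz by 3): {baz=25, foo=-13}
  after event 4 (t=20: SET foo = 31): {baz=25, foo=31}
  after event 5 (t=28: DEC bar by 15): {bar=-15, baz=25, foo=31}
  after event 6 (t=36: INC foo by 1): {bar=-15, baz=25, foo=32}
  after event 7 (t=37: DEC foo by 10): {bar=-15, baz=25, foo=22}
  after event 8 (t=41: SET bar = 43): {bar=43, baz=25, foo=22}
  after event 9 (t=43: SET foo = 14): {bar=43, baz=25, foo=14}
  after event 10 (t=48: SET foo = 36): {bar=43, baz=25, foo=36}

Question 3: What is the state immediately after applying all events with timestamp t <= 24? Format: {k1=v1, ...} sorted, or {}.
Apply events with t <= 24 (4 events):
  after event 1 (t=9: SET foo = -13): {foo=-13}
  after event 2 (t=13: SET baz = 22): {baz=22, foo=-13}
  after event 3 (t=14: INC baz by 3): {baz=25, foo=-13}
  after event 4 (t=20: SET foo = 31): {baz=25, foo=31}

Answer: {baz=25, foo=31}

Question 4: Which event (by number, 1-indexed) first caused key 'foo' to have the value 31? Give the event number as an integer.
Answer: 4

Derivation:
Looking for first event where foo becomes 31:
  event 1: foo = -13
  event 2: foo = -13
  event 3: foo = -13
  event 4: foo -13 -> 31  <-- first match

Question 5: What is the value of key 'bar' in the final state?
Track key 'bar' through all 10 events:
  event 1 (t=9: SET foo = -13): bar unchanged
  event 2 (t=13: SET baz = 22): bar unchanged
  event 3 (t=14: INC baz by 3): bar unchanged
  event 4 (t=20: SET foo = 31): bar unchanged
  event 5 (t=28: DEC bar by 15): bar (absent) -> -15
  event 6 (t=36: INC foo by 1): bar unchanged
  event 7 (t=37: DEC foo by 10): bar unchanged
  event 8 (t=41: SET bar = 43): bar -15 -> 43
  event 9 (t=43: SET foo = 14): bar unchanged
  event 10 (t=48: SET foo = 36): bar unchanged
Final: bar = 43

Answer: 43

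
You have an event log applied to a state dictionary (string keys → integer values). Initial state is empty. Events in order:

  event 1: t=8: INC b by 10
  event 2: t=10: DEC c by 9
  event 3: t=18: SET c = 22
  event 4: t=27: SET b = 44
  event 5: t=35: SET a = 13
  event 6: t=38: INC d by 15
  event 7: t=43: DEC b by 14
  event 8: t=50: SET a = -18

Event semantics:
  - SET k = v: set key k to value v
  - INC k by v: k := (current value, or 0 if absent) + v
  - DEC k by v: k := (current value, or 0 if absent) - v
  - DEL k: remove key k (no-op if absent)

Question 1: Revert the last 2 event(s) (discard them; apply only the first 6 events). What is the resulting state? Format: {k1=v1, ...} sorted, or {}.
Answer: {a=13, b=44, c=22, d=15}

Derivation:
Keep first 6 events (discard last 2):
  after event 1 (t=8: INC b by 10): {b=10}
  after event 2 (t=10: DEC c by 9): {b=10, c=-9}
  after event 3 (t=18: SET c = 22): {b=10, c=22}
  after event 4 (t=27: SET b = 44): {b=44, c=22}
  after event 5 (t=35: SET a = 13): {a=13, b=44, c=22}
  after event 6 (t=38: INC d by 15): {a=13, b=44, c=22, d=15}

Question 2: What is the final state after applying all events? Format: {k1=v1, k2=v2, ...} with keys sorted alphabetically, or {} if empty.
Answer: {a=-18, b=30, c=22, d=15}

Derivation:
  after event 1 (t=8: INC b by 10): {b=10}
  after event 2 (t=10: DEC c by 9): {b=10, c=-9}
  after event 3 (t=18: SET c = 22): {b=10, c=22}
  after event 4 (t=27: SET b = 44): {b=44, c=22}
  after event 5 (t=35: SET a = 13): {a=13, b=44, c=22}
  after event 6 (t=38: INC d by 15): {a=13, b=44, c=22, d=15}
  after event 7 (t=43: DEC b by 14): {a=13, b=30, c=22, d=15}
  after event 8 (t=50: SET a = -18): {a=-18, b=30, c=22, d=15}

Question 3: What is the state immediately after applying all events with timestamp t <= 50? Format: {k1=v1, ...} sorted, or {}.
Apply events with t <= 50 (8 events):
  after event 1 (t=8: INC b by 10): {b=10}
  after event 2 (t=10: DEC c by 9): {b=10, c=-9}
  after event 3 (t=18: SET c = 22): {b=10, c=22}
  after event 4 (t=27: SET b = 44): {b=44, c=22}
  after event 5 (t=35: SET a = 13): {a=13, b=44, c=22}
  after event 6 (t=38: INC d by 15): {a=13, b=44, c=22, d=15}
  after event 7 (t=43: DEC b by 14): {a=13, b=30, c=22, d=15}
  after event 8 (t=50: SET a = -18): {a=-18, b=30, c=22, d=15}

Answer: {a=-18, b=30, c=22, d=15}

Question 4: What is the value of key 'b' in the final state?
Track key 'b' through all 8 events:
  event 1 (t=8: INC b by 10): b (absent) -> 10
  event 2 (t=10: DEC c by 9): b unchanged
  event 3 (t=18: SET c = 22): b unchanged
  event 4 (t=27: SET b = 44): b 10 -> 44
  event 5 (t=35: SET a = 13): b unchanged
  event 6 (t=38: INC d by 15): b unchanged
  event 7 (t=43: DEC b by 14): b 44 -> 30
  event 8 (t=50: SET a = -18): b unchanged
Final: b = 30

Answer: 30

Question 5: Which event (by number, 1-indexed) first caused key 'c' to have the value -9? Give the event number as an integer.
Answer: 2

Derivation:
Looking for first event where c becomes -9:
  event 2: c (absent) -> -9  <-- first match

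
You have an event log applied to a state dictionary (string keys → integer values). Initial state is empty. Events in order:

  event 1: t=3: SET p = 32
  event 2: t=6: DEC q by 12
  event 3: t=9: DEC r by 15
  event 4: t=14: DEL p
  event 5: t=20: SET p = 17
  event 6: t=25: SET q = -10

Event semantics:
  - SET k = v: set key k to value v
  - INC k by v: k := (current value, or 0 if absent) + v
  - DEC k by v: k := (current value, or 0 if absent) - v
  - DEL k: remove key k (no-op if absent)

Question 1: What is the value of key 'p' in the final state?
Track key 'p' through all 6 events:
  event 1 (t=3: SET p = 32): p (absent) -> 32
  event 2 (t=6: DEC q by 12): p unchanged
  event 3 (t=9: DEC r by 15): p unchanged
  event 4 (t=14: DEL p): p 32 -> (absent)
  event 5 (t=20: SET p = 17): p (absent) -> 17
  event 6 (t=25: SET q = -10): p unchanged
Final: p = 17

Answer: 17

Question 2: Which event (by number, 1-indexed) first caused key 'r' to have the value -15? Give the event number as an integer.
Answer: 3

Derivation:
Looking for first event where r becomes -15:
  event 3: r (absent) -> -15  <-- first match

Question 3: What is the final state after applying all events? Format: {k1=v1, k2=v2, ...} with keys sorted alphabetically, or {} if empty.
  after event 1 (t=3: SET p = 32): {p=32}
  after event 2 (t=6: DEC q by 12): {p=32, q=-12}
  after event 3 (t=9: DEC r by 15): {p=32, q=-12, r=-15}
  after event 4 (t=14: DEL p): {q=-12, r=-15}
  after event 5 (t=20: SET p = 17): {p=17, q=-12, r=-15}
  after event 6 (t=25: SET q = -10): {p=17, q=-10, r=-15}

Answer: {p=17, q=-10, r=-15}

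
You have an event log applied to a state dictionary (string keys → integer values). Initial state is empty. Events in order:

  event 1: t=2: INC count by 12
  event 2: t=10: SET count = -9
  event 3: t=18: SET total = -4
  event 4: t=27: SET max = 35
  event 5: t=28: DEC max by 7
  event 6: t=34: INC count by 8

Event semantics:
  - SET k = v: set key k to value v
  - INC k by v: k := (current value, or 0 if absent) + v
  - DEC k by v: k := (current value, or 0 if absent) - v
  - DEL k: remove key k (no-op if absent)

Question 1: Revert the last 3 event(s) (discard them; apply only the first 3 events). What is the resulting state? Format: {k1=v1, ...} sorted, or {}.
Keep first 3 events (discard last 3):
  after event 1 (t=2: INC count by 12): {count=12}
  after event 2 (t=10: SET count = -9): {count=-9}
  after event 3 (t=18: SET total = -4): {count=-9, total=-4}

Answer: {count=-9, total=-4}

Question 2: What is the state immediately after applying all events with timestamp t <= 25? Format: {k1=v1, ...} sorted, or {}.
Answer: {count=-9, total=-4}

Derivation:
Apply events with t <= 25 (3 events):
  after event 1 (t=2: INC count by 12): {count=12}
  after event 2 (t=10: SET count = -9): {count=-9}
  after event 3 (t=18: SET total = -4): {count=-9, total=-4}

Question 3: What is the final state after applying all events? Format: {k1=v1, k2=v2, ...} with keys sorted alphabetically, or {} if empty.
  after event 1 (t=2: INC count by 12): {count=12}
  after event 2 (t=10: SET count = -9): {count=-9}
  after event 3 (t=18: SET total = -4): {count=-9, total=-4}
  after event 4 (t=27: SET max = 35): {count=-9, max=35, total=-4}
  after event 5 (t=28: DEC max by 7): {count=-9, max=28, total=-4}
  after event 6 (t=34: INC count by 8): {count=-1, max=28, total=-4}

Answer: {count=-1, max=28, total=-4}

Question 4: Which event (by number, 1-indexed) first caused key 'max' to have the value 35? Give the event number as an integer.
Answer: 4

Derivation:
Looking for first event where max becomes 35:
  event 4: max (absent) -> 35  <-- first match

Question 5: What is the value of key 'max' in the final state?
Track key 'max' through all 6 events:
  event 1 (t=2: INC count by 12): max unchanged
  event 2 (t=10: SET count = -9): max unchanged
  event 3 (t=18: SET total = -4): max unchanged
  event 4 (t=27: SET max = 35): max (absent) -> 35
  event 5 (t=28: DEC max by 7): max 35 -> 28
  event 6 (t=34: INC count by 8): max unchanged
Final: max = 28

Answer: 28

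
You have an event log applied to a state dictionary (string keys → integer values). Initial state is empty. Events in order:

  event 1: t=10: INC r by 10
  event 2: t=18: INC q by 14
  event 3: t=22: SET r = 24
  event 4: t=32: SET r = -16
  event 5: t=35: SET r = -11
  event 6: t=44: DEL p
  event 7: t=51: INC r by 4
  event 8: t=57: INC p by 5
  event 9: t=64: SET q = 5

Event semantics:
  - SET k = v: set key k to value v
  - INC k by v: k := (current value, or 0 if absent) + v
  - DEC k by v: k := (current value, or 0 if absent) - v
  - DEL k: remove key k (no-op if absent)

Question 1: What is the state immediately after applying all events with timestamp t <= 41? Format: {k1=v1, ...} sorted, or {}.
Answer: {q=14, r=-11}

Derivation:
Apply events with t <= 41 (5 events):
  after event 1 (t=10: INC r by 10): {r=10}
  after event 2 (t=18: INC q by 14): {q=14, r=10}
  after event 3 (t=22: SET r = 24): {q=14, r=24}
  after event 4 (t=32: SET r = -16): {q=14, r=-16}
  after event 5 (t=35: SET r = -11): {q=14, r=-11}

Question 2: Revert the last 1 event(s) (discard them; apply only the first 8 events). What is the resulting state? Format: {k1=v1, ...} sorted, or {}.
Keep first 8 events (discard last 1):
  after event 1 (t=10: INC r by 10): {r=10}
  after event 2 (t=18: INC q by 14): {q=14, r=10}
  after event 3 (t=22: SET r = 24): {q=14, r=24}
  after event 4 (t=32: SET r = -16): {q=14, r=-16}
  after event 5 (t=35: SET r = -11): {q=14, r=-11}
  after event 6 (t=44: DEL p): {q=14, r=-11}
  after event 7 (t=51: INC r by 4): {q=14, r=-7}
  after event 8 (t=57: INC p by 5): {p=5, q=14, r=-7}

Answer: {p=5, q=14, r=-7}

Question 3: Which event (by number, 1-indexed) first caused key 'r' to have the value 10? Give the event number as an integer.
Answer: 1

Derivation:
Looking for first event where r becomes 10:
  event 1: r (absent) -> 10  <-- first match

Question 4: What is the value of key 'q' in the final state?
Track key 'q' through all 9 events:
  event 1 (t=10: INC r by 10): q unchanged
  event 2 (t=18: INC q by 14): q (absent) -> 14
  event 3 (t=22: SET r = 24): q unchanged
  event 4 (t=32: SET r = -16): q unchanged
  event 5 (t=35: SET r = -11): q unchanged
  event 6 (t=44: DEL p): q unchanged
  event 7 (t=51: INC r by 4): q unchanged
  event 8 (t=57: INC p by 5): q unchanged
  event 9 (t=64: SET q = 5): q 14 -> 5
Final: q = 5

Answer: 5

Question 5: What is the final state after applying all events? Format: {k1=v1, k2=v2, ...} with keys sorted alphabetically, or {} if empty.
  after event 1 (t=10: INC r by 10): {r=10}
  after event 2 (t=18: INC q by 14): {q=14, r=10}
  after event 3 (t=22: SET r = 24): {q=14, r=24}
  after event 4 (t=32: SET r = -16): {q=14, r=-16}
  after event 5 (t=35: SET r = -11): {q=14, r=-11}
  after event 6 (t=44: DEL p): {q=14, r=-11}
  after event 7 (t=51: INC r by 4): {q=14, r=-7}
  after event 8 (t=57: INC p by 5): {p=5, q=14, r=-7}
  after event 9 (t=64: SET q = 5): {p=5, q=5, r=-7}

Answer: {p=5, q=5, r=-7}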